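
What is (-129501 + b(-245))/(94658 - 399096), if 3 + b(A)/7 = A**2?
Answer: -290653/304438 ≈ -0.95472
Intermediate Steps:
b(A) = -21 + 7*A**2
(-129501 + b(-245))/(94658 - 399096) = (-129501 + (-21 + 7*(-245)**2))/(94658 - 399096) = (-129501 + (-21 + 7*60025))/(-304438) = (-129501 + (-21 + 420175))*(-1/304438) = (-129501 + 420154)*(-1/304438) = 290653*(-1/304438) = -290653/304438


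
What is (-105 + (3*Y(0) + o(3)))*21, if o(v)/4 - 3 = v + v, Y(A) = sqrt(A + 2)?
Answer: -1449 + 63*sqrt(2) ≈ -1359.9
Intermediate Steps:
Y(A) = sqrt(2 + A)
o(v) = 12 + 8*v (o(v) = 12 + 4*(v + v) = 12 + 4*(2*v) = 12 + 8*v)
(-105 + (3*Y(0) + o(3)))*21 = (-105 + (3*sqrt(2 + 0) + (12 + 8*3)))*21 = (-105 + (3*sqrt(2) + (12 + 24)))*21 = (-105 + (3*sqrt(2) + 36))*21 = (-105 + (36 + 3*sqrt(2)))*21 = (-69 + 3*sqrt(2))*21 = -1449 + 63*sqrt(2)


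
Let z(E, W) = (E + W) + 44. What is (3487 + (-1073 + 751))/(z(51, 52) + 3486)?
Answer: 1055/1211 ≈ 0.87118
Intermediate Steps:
z(E, W) = 44 + E + W
(3487 + (-1073 + 751))/(z(51, 52) + 3486) = (3487 + (-1073 + 751))/((44 + 51 + 52) + 3486) = (3487 - 322)/(147 + 3486) = 3165/3633 = 3165*(1/3633) = 1055/1211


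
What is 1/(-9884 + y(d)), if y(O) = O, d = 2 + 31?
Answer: -1/9851 ≈ -0.00010151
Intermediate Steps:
d = 33
1/(-9884 + y(d)) = 1/(-9884 + 33) = 1/(-9851) = -1/9851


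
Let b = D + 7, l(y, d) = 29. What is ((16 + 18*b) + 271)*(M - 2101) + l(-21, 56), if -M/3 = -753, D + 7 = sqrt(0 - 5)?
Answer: 45375 + 2844*I*sqrt(5) ≈ 45375.0 + 6359.4*I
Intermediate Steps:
D = -7 + I*sqrt(5) (D = -7 + sqrt(0 - 5) = -7 + sqrt(-5) = -7 + I*sqrt(5) ≈ -7.0 + 2.2361*I)
M = 2259 (M = -3*(-753) = 2259)
b = I*sqrt(5) (b = (-7 + I*sqrt(5)) + 7 = I*sqrt(5) ≈ 2.2361*I)
((16 + 18*b) + 271)*(M - 2101) + l(-21, 56) = ((16 + 18*(I*sqrt(5))) + 271)*(2259 - 2101) + 29 = ((16 + 18*I*sqrt(5)) + 271)*158 + 29 = (287 + 18*I*sqrt(5))*158 + 29 = (45346 + 2844*I*sqrt(5)) + 29 = 45375 + 2844*I*sqrt(5)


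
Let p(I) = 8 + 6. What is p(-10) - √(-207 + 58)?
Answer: 14 - I*√149 ≈ 14.0 - 12.207*I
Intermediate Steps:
p(I) = 14
p(-10) - √(-207 + 58) = 14 - √(-207 + 58) = 14 - √(-149) = 14 - I*√149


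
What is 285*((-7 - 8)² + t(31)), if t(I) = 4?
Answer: 65265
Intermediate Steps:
285*((-7 - 8)² + t(31)) = 285*((-7 - 8)² + 4) = 285*((-15)² + 4) = 285*(225 + 4) = 285*229 = 65265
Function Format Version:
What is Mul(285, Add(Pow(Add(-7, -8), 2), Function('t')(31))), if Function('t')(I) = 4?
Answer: 65265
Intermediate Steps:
Mul(285, Add(Pow(Add(-7, -8), 2), Function('t')(31))) = Mul(285, Add(Pow(Add(-7, -8), 2), 4)) = Mul(285, Add(Pow(-15, 2), 4)) = Mul(285, Add(225, 4)) = Mul(285, 229) = 65265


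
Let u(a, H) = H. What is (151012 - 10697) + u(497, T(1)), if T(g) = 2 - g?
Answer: 140316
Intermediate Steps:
(151012 - 10697) + u(497, T(1)) = (151012 - 10697) + (2 - 1*1) = 140315 + (2 - 1) = 140315 + 1 = 140316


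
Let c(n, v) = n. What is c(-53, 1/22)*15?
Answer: -795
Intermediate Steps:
c(-53, 1/22)*15 = -53*15 = -795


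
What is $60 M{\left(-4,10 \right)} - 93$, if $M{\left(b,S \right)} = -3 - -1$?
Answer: $-213$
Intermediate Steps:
$M{\left(b,S \right)} = -2$ ($M{\left(b,S \right)} = -3 + 1 = -2$)
$60 M{\left(-4,10 \right)} - 93 = 60 \left(-2\right) - 93 = -120 - 93 = -213$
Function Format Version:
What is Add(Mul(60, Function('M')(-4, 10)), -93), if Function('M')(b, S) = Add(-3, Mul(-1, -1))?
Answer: -213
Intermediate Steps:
Function('M')(b, S) = -2 (Function('M')(b, S) = Add(-3, 1) = -2)
Add(Mul(60, Function('M')(-4, 10)), -93) = Add(Mul(60, -2), -93) = Add(-120, -93) = -213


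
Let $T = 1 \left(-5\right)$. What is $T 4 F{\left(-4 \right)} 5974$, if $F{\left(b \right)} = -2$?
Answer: $238960$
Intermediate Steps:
$T = -5$
$T 4 F{\left(-4 \right)} 5974 = \left(-5\right) 4 \left(-2\right) 5974 = \left(-20\right) \left(-2\right) 5974 = 40 \cdot 5974 = 238960$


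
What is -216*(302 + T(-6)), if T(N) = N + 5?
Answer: -65016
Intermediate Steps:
T(N) = 5 + N
-216*(302 + T(-6)) = -216*(302 + (5 - 6)) = -216*(302 - 1) = -216*301 = -65016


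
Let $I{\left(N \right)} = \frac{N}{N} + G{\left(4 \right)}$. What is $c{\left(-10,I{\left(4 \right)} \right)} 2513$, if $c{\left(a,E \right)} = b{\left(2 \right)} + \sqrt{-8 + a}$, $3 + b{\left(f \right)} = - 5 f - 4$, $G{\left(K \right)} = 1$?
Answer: $-42721 + 7539 i \sqrt{2} \approx -42721.0 + 10662.0 i$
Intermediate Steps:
$b{\left(f \right)} = -7 - 5 f$ ($b{\left(f \right)} = -3 - \left(4 + 5 f\right) = -7 - 5 f$)
$I{\left(N \right)} = 2$ ($I{\left(N \right)} = \frac{N}{N} + 1 = 1 + 1 = 2$)
$c{\left(a,E \right)} = -17 + \sqrt{-8 + a}$ ($c{\left(a,E \right)} = \left(-7 - 10\right) + \sqrt{-8 + a} = -17 + \sqrt{-8 + a}$)
$c{\left(-10,I{\left(4 \right)} \right)} 2513 = \left(-17 + \sqrt{-8 - 10}\right) 2513 = \left(-17 + \sqrt{-18}\right) 2513 = \left(-17 + 3 i \sqrt{2}\right) 2513 = -42721 + 7539 i \sqrt{2}$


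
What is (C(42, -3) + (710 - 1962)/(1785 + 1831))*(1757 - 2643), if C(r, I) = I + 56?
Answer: -21086357/452 ≈ -46651.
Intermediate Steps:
C(r, I) = 56 + I
(C(42, -3) + (710 - 1962)/(1785 + 1831))*(1757 - 2643) = ((56 - 3) + (710 - 1962)/(1785 + 1831))*(1757 - 2643) = (53 - 1252/3616)*(-886) = (53 - 1252*1/3616)*(-886) = (53 - 313/904)*(-886) = (47599/904)*(-886) = -21086357/452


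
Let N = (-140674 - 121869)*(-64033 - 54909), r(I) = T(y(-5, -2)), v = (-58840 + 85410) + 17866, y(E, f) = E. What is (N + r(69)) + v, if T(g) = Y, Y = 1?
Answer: 31227433943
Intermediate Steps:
v = 44436 (v = 26570 + 17866 = 44436)
T(g) = 1
r(I) = 1
N = 31227389506 (N = -262543*(-118942) = 31227389506)
(N + r(69)) + v = (31227389506 + 1) + 44436 = 31227389507 + 44436 = 31227433943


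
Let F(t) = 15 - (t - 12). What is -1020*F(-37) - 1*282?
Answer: -65562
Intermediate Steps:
F(t) = 27 - t (F(t) = 15 - (-12 + t) = 15 + (12 - t) = 27 - t)
-1020*F(-37) - 1*282 = -1020*(27 - 1*(-37)) - 1*282 = -1020*(27 + 37) - 282 = -1020*64 - 282 = -65280 - 282 = -65562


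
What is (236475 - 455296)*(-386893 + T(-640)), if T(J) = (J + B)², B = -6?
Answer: -6657191283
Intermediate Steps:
T(J) = (-6 + J)² (T(J) = (J - 6)² = (-6 + J)²)
(236475 - 455296)*(-386893 + T(-640)) = (236475 - 455296)*(-386893 + (-6 - 640)²) = -218821*(-386893 + (-646)²) = -218821*(-386893 + 417316) = -218821*30423 = -6657191283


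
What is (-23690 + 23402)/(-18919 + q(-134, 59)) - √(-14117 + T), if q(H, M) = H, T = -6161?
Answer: 32/2117 - I*√20278 ≈ 0.015116 - 142.4*I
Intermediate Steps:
(-23690 + 23402)/(-18919 + q(-134, 59)) - √(-14117 + T) = (-23690 + 23402)/(-18919 - 134) - √(-14117 - 6161) = -288/(-19053) - √(-20278) = -288*(-1/19053) - I*√20278 = 32/2117 - I*√20278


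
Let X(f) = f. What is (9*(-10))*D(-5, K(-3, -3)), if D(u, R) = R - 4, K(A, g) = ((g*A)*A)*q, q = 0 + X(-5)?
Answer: -11790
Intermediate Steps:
q = -5 (q = 0 - 5 = -5)
K(A, g) = -5*g*A² (K(A, g) = ((g*A)*A)*(-5) = ((A*g)*A)*(-5) = (g*A²)*(-5) = -5*g*A²)
D(u, R) = -4 + R
(9*(-10))*D(-5, K(-3, -3)) = (9*(-10))*(-4 - 5*(-3)*(-3)²) = -90*(-4 - 5*(-3)*9) = -90*(-4 + 135) = -90*131 = -11790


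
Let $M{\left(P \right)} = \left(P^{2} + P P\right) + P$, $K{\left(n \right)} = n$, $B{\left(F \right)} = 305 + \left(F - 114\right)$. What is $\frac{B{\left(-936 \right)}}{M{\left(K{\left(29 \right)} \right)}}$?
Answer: $- \frac{745}{1711} \approx -0.43542$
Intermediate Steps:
$B{\left(F \right)} = 191 + F$ ($B{\left(F \right)} = 305 + \left(-114 + F\right) = 191 + F$)
$M{\left(P \right)} = P + 2 P^{2}$ ($M{\left(P \right)} = \left(P^{2} + P^{2}\right) + P = 2 P^{2} + P = P + 2 P^{2}$)
$\frac{B{\left(-936 \right)}}{M{\left(K{\left(29 \right)} \right)}} = \frac{191 - 936}{29 \left(1 + 2 \cdot 29\right)} = - \frac{745}{29 \left(1 + 58\right)} = - \frac{745}{29 \cdot 59} = - \frac{745}{1711}$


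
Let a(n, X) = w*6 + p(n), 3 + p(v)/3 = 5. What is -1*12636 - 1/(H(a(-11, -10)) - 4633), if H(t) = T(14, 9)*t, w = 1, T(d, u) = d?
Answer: -56419739/4465 ≈ -12636.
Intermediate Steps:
p(v) = 6 (p(v) = -9 + 3*5 = -9 + 15 = 6)
a(n, X) = 12 (a(n, X) = 1*6 + 6 = 6 + 6 = 12)
H(t) = 14*t
-1*12636 - 1/(H(a(-11, -10)) - 4633) = -1*12636 - 1/(14*12 - 4633) = -12636 - 1/(168 - 4633) = -12636 - 1/(-4465) = -12636 - 1*(-1/4465) = -12636 + 1/4465 = -56419739/4465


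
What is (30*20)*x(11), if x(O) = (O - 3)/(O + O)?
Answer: 2400/11 ≈ 218.18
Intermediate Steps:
x(O) = (-3 + O)/(2*O) (x(O) = (-3 + O)/((2*O)) = (-3 + O)*(1/(2*O)) = (-3 + O)/(2*O))
(30*20)*x(11) = (30*20)*((1/2)*(-3 + 11)/11) = 600*((1/2)*(1/11)*8) = 600*(4/11) = 2400/11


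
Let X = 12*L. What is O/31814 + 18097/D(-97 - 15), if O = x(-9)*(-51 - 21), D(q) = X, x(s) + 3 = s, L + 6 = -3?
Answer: -287822323/1717956 ≈ -167.54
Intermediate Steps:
L = -9 (L = -6 - 3 = -9)
x(s) = -3 + s
X = -108 (X = 12*(-9) = -108)
D(q) = -108
O = 864 (O = (-3 - 9)*(-51 - 21) = -12*(-72) = 864)
O/31814 + 18097/D(-97 - 15) = 864/31814 + 18097/(-108) = 864*(1/31814) + 18097*(-1/108) = 432/15907 - 18097/108 = -287822323/1717956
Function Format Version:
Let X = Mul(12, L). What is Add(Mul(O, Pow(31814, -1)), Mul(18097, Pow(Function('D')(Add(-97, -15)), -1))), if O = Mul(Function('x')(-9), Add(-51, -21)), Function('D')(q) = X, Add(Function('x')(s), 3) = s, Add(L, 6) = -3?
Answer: Rational(-287822323, 1717956) ≈ -167.54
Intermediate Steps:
L = -9 (L = Add(-6, -3) = -9)
Function('x')(s) = Add(-3, s)
X = -108 (X = Mul(12, -9) = -108)
Function('D')(q) = -108
O = 864 (O = Mul(Add(-3, -9), Add(-51, -21)) = Mul(-12, -72) = 864)
Add(Mul(O, Pow(31814, -1)), Mul(18097, Pow(Function('D')(Add(-97, -15)), -1))) = Add(Mul(864, Pow(31814, -1)), Mul(18097, Pow(-108, -1))) = Add(Mul(864, Rational(1, 31814)), Mul(18097, Rational(-1, 108))) = Add(Rational(432, 15907), Rational(-18097, 108)) = Rational(-287822323, 1717956)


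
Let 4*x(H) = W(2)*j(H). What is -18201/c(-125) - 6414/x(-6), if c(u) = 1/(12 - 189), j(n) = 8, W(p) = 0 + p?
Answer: 6439947/2 ≈ 3.2200e+6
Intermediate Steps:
W(p) = p
x(H) = 4 (x(H) = (2*8)/4 = (¼)*16 = 4)
c(u) = -1/177 (c(u) = 1/(-177) = -1/177)
-18201/c(-125) - 6414/x(-6) = -18201/(-1/177) - 6414/4 = -18201*(-177) - 6414*¼ = 3221577 - 3207/2 = 6439947/2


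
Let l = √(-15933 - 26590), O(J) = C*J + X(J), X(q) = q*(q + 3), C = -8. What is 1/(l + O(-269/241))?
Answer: 23029464986/143604414109439 - 3373402561*I*√42523/143604414109439 ≈ 0.00016037 - 0.0048441*I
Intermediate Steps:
X(q) = q*(3 + q)
O(J) = -8*J + J*(3 + J)
l = I*√42523 (l = √(-42523) = I*√42523 ≈ 206.21*I)
1/(l + O(-269/241)) = 1/(I*√42523 + (-269/241)*(-5 - 269/241)) = 1/(I*√42523 + (-269*1/241)*(-5 - 269*1/241)) = 1/(I*√42523 - 269*(-5 - 269/241)/241) = 1/(I*√42523 - 269/241*(-1474/241)) = 1/(I*√42523 + 396506/58081) = 1/(396506/58081 + I*√42523)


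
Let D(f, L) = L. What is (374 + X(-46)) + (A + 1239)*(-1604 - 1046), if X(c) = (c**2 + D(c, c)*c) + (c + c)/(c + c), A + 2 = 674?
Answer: -5059543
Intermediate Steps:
A = 672 (A = -2 + 674 = 672)
X(c) = 1 + 2*c**2 (X(c) = (c**2 + c*c) + (c + c)/(c + c) = (c**2 + c**2) + (2*c)/((2*c)) = 2*c**2 + (2*c)*(1/(2*c)) = 2*c**2 + 1 = 1 + 2*c**2)
(374 + X(-46)) + (A + 1239)*(-1604 - 1046) = (374 + (1 + 2*(-46)**2)) + (672 + 1239)*(-1604 - 1046) = (374 + (1 + 2*2116)) + 1911*(-2650) = (374 + (1 + 4232)) - 5064150 = (374 + 4233) - 5064150 = 4607 - 5064150 = -5059543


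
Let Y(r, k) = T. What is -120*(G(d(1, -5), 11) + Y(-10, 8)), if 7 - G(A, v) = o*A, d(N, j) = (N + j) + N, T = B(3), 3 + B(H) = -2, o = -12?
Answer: 4080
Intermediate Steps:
B(H) = -5 (B(H) = -3 - 2 = -5)
T = -5
Y(r, k) = -5
d(N, j) = j + 2*N
G(A, v) = 7 + 12*A (G(A, v) = 7 - (-12)*A = 7 + 12*A)
-120*(G(d(1, -5), 11) + Y(-10, 8)) = -120*((7 + 12*(-5 + 2*1)) - 5) = -120*((7 + 12*(-5 + 2)) - 5) = -120*((7 + 12*(-3)) - 5) = -120*((7 - 36) - 5) = -120*(-29 - 5) = -120*(-34) = 4080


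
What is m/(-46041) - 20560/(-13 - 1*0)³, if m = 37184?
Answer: 864909712/101152077 ≈ 8.5506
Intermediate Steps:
m/(-46041) - 20560/(-13 - 1*0)³ = 37184/(-46041) - 20560/(-13 - 1*0)³ = 37184*(-1/46041) - 20560/(-13 + 0)³ = -37184/46041 - 20560/((-13)³) = -37184/46041 - 20560/(-2197) = -37184/46041 - 20560*(-1/2197) = -37184/46041 + 20560/2197 = 864909712/101152077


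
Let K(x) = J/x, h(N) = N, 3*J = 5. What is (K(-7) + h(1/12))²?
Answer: 169/7056 ≈ 0.023951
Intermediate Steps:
J = 5/3 (J = (⅓)*5 = 5/3 ≈ 1.6667)
K(x) = 5/(3*x)
(K(-7) + h(1/12))² = ((5/3)/(-7) + 1/12)² = ((5/3)*(-⅐) + 1/12)² = (-5/21 + 1/12)² = (-13/84)² = 169/7056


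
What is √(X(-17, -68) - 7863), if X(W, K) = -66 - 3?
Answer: 2*I*√1983 ≈ 89.062*I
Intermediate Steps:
X(W, K) = -69
√(X(-17, -68) - 7863) = √(-69 - 7863) = √(-7932) = 2*I*√1983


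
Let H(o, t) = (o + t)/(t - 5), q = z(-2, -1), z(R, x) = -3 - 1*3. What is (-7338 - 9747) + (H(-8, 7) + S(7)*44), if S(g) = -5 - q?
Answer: -34083/2 ≈ -17042.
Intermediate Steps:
z(R, x) = -6 (z(R, x) = -3 - 3 = -6)
q = -6
H(o, t) = (o + t)/(-5 + t)
S(g) = 1 (S(g) = -5 - 1*(-6) = -5 + 6 = 1)
(-7338 - 9747) + (H(-8, 7) + S(7)*44) = (-7338 - 9747) + ((-8 + 7)/(-5 + 7) + 1*44) = -17085 + (-1/2 + 44) = -17085 + ((½)*(-1) + 44) = -17085 + (-½ + 44) = -17085 + 87/2 = -34083/2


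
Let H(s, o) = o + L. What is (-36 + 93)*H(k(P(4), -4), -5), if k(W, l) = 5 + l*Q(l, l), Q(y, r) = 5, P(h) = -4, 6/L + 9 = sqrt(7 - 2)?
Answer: -651/2 - 9*sqrt(5)/2 ≈ -335.56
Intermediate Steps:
L = 6/(-9 + sqrt(5)) (L = 6/(-9 + sqrt(7 - 2)) = 6/(-9 + sqrt(5)) ≈ -0.88706)
k(W, l) = 5 + 5*l (k(W, l) = 5 + l*5 = 5 + 5*l)
H(s, o) = -27/38 + o - 3*sqrt(5)/38 (H(s, o) = o + (-27/38 - 3*sqrt(5)/38) = -27/38 + o - 3*sqrt(5)/38)
(-36 + 93)*H(k(P(4), -4), -5) = (-36 + 93)*(-27/38 - 5 - 3*sqrt(5)/38) = 57*(-217/38 - 3*sqrt(5)/38) = -651/2 - 9*sqrt(5)/2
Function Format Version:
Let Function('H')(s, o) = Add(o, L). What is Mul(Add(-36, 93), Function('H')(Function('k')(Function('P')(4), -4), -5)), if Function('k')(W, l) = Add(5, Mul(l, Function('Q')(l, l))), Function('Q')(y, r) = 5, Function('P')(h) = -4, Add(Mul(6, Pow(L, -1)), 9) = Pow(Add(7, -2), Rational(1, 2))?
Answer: Add(Rational(-651, 2), Mul(Rational(-9, 2), Pow(5, Rational(1, 2)))) ≈ -335.56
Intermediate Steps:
L = Mul(6, Pow(Add(-9, Pow(5, Rational(1, 2))), -1)) (L = Mul(6, Pow(Add(-9, Pow(Add(7, -2), Rational(1, 2))), -1)) = Mul(6, Pow(Add(-9, Pow(5, Rational(1, 2))), -1)) ≈ -0.88706)
Function('k')(W, l) = Add(5, Mul(5, l)) (Function('k')(W, l) = Add(5, Mul(l, 5)) = Add(5, Mul(5, l)))
Function('H')(s, o) = Add(Rational(-27, 38), o, Mul(Rational(-3, 38), Pow(5, Rational(1, 2)))) (Function('H')(s, o) = Add(o, Add(Rational(-27, 38), Mul(Rational(-3, 38), Pow(5, Rational(1, 2))))) = Add(Rational(-27, 38), o, Mul(Rational(-3, 38), Pow(5, Rational(1, 2)))))
Mul(Add(-36, 93), Function('H')(Function('k')(Function('P')(4), -4), -5)) = Mul(Add(-36, 93), Add(Rational(-27, 38), -5, Mul(Rational(-3, 38), Pow(5, Rational(1, 2))))) = Mul(57, Add(Rational(-217, 38), Mul(Rational(-3, 38), Pow(5, Rational(1, 2))))) = Add(Rational(-651, 2), Mul(Rational(-9, 2), Pow(5, Rational(1, 2))))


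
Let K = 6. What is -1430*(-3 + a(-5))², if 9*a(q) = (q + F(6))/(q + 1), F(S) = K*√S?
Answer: -7739875/648 - 73645*√6/54 ≈ -15285.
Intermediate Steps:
F(S) = 6*√S
a(q) = (q + 6*√6)/(9*(1 + q)) (a(q) = ((q + 6*√6)/(q + 1))/9 = ((q + 6*√6)/(1 + q))/9 = (q + 6*√6)/(9*(1 + q)))
-1430*(-3 + a(-5))² = -1430*(-3 + (-5 + 6*√6)/(9*(1 - 5)))² = -1430*(-3 + (⅑)*(-5 + 6*√6)/(-4))² = -1430*(-3 + (⅑)*(-¼)*(-5 + 6*√6))² = -1430*(-3 + (5/36 - √6/6))² = -1430*(-103/36 - √6/6)²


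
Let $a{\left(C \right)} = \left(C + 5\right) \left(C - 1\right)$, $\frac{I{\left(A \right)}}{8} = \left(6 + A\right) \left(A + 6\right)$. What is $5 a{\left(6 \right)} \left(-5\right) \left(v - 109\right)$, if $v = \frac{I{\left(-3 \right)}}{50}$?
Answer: $147895$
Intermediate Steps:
$I{\left(A \right)} = 8 \left(6 + A\right)^{2}$ ($I{\left(A \right)} = 8 \left(6 + A\right) \left(A + 6\right) = 8 \left(6 + A\right) \left(6 + A\right) = 8 \left(6 + A\right)^{2}$)
$a{\left(C \right)} = \left(-1 + C\right) \left(5 + C\right)$ ($a{\left(C \right)} = \left(5 + C\right) \left(-1 + C\right) = \left(-1 + C\right) \left(5 + C\right)$)
$v = \frac{36}{25}$ ($v = \frac{8 \left(6 - 3\right)^{2}}{50} = 8 \cdot 3^{2} \cdot \frac{1}{50} = 8 \cdot 9 \cdot \frac{1}{50} = 72 \cdot \frac{1}{50} = \frac{36}{25} \approx 1.44$)
$5 a{\left(6 \right)} \left(-5\right) \left(v - 109\right) = 5 \left(-5 + 6^{2} + 4 \cdot 6\right) \left(-5\right) \left(\frac{36}{25} - 109\right) = 5 \left(-5 + 36 + 24\right) \left(-5\right) \left(- \frac{2689}{25}\right) = 5 \cdot 55 \left(-5\right) \left(- \frac{2689}{25}\right) = 275 \left(-5\right) \left(- \frac{2689}{25}\right) = \left(-1375\right) \left(- \frac{2689}{25}\right) = 147895$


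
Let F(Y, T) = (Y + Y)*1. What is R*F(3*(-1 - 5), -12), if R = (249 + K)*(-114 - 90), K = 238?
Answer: 3576528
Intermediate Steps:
R = -99348 (R = (249 + 238)*(-114 - 90) = 487*(-204) = -99348)
F(Y, T) = 2*Y (F(Y, T) = (2*Y)*1 = 2*Y)
R*F(3*(-1 - 5), -12) = -198696*3*(-1 - 5) = -198696*3*(-6) = -198696*(-18) = -99348*(-36) = 3576528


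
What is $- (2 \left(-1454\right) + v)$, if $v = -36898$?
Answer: $39806$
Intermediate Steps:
$- (2 \left(-1454\right) + v) = - (2 \left(-1454\right) - 36898) = - (-2908 - 36898) = \left(-1\right) \left(-39806\right) = 39806$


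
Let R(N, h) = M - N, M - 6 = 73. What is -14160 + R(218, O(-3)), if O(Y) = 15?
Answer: -14299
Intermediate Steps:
M = 79 (M = 6 + 73 = 79)
R(N, h) = 79 - N
-14160 + R(218, O(-3)) = -14160 + (79 - 1*218) = -14160 + (79 - 218) = -14160 - 139 = -14299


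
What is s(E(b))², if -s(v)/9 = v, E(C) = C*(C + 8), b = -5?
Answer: 18225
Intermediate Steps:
E(C) = C*(8 + C)
s(v) = -9*v
s(E(b))² = (-(-45)*(8 - 5))² = (-(-45)*3)² = (-9*(-15))² = 135² = 18225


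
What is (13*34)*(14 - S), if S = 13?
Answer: 442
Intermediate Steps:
(13*34)*(14 - S) = (13*34)*(14 - 1*13) = 442*(14 - 13) = 442*1 = 442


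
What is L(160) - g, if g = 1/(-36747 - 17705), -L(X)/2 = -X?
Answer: 17424641/54452 ≈ 320.00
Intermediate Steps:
L(X) = 2*X (L(X) = -(-2)*X = 2*X)
g = -1/54452 (g = 1/(-54452) = -1/54452 ≈ -1.8365e-5)
L(160) - g = 2*160 - 1*(-1/54452) = 320 + 1/54452 = 17424641/54452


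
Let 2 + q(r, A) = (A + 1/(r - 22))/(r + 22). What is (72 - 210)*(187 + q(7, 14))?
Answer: -3711464/145 ≈ -25596.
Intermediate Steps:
q(r, A) = -2 + (A + 1/(-22 + r))/(22 + r) (q(r, A) = -2 + (A + 1/(r - 22))/(r + 22) = -2 + (A + 1/(-22 + r))/(22 + r))
(72 - 210)*(187 + q(7, 14)) = (72 - 210)*(187 + (969 - 22*14 - 2*7² + 14*7)/(-484 + 7²)) = -138*(187 + (969 - 308 - 2*49 + 98)/(-484 + 49)) = -138*(187 + (969 - 308 - 98 + 98)/(-435)) = -138*(187 - 1/435*661) = -138*(187 - 661/435) = -138*80684/435 = -3711464/145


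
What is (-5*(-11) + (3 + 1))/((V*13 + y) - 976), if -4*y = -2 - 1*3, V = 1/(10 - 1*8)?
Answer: -236/3873 ≈ -0.060935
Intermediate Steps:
V = ½ (V = 1/(10 - 8) = 1/2 = ½ ≈ 0.50000)
y = 5/4 (y = -(-2 - 1*3)/4 = -(-2 - 3)/4 = -¼*(-5) = 5/4 ≈ 1.2500)
(-5*(-11) + (3 + 1))/((V*13 + y) - 976) = (-5*(-11) + (3 + 1))/(((½)*13 + 5/4) - 976) = (55 + 4)/((13/2 + 5/4) - 976) = 59/(31/4 - 976) = 59/(-3873/4) = -4/3873*59 = -236/3873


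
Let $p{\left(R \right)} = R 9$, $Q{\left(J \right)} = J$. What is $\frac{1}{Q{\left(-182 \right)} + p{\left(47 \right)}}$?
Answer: $\frac{1}{241} \approx 0.0041494$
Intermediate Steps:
$p{\left(R \right)} = 9 R$
$\frac{1}{Q{\left(-182 \right)} + p{\left(47 \right)}} = \frac{1}{-182 + 9 \cdot 47} = \frac{1}{-182 + 423} = \frac{1}{241}$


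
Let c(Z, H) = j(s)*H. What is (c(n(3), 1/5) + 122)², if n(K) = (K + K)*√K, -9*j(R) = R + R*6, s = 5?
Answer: 1190281/81 ≈ 14695.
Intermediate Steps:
j(R) = -7*R/9 (j(R) = -(R + R*6)/9 = -(R + 6*R)/9 = -7*R/9)
n(K) = 2*K^(3/2) (n(K) = (2*K)*√K = 2*K^(3/2))
c(Z, H) = -35*H/9 (c(Z, H) = (-7/9*5)*H = -35*H/9)
(c(n(3), 1/5) + 122)² = (-35/9/5 + 122)² = (-35/9*⅕ + 122)² = (-7/9 + 122)² = (1091/9)² = 1190281/81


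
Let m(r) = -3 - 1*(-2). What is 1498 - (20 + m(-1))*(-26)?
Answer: 1992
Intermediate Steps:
m(r) = -1 (m(r) = -3 + 2 = -1)
1498 - (20 + m(-1))*(-26) = 1498 - (20 - 1)*(-26) = 1498 - 19*(-26) = 1498 - 1*(-494) = 1498 + 494 = 1992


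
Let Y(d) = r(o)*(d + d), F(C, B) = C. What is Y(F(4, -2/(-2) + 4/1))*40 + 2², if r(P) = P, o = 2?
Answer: 644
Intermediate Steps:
Y(d) = 4*d (Y(d) = 2*(d + d) = 2*(2*d) = 4*d)
Y(F(4, -2/(-2) + 4/1))*40 + 2² = (4*4)*40 + 2² = 16*40 + 4 = 640 + 4 = 644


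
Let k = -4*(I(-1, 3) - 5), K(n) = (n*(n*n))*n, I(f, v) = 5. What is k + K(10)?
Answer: 10000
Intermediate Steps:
K(n) = n⁴ (K(n) = (n*n²)*n = n³*n = n⁴)
k = 0 (k = -4*(5 - 5) = -4*0 = 0)
k + K(10) = 0 + 10⁴ = 0 + 10000 = 10000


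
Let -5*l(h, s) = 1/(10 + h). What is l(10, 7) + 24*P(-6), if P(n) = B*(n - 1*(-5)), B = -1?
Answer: 2399/100 ≈ 23.990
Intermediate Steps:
P(n) = -5 - n (P(n) = -(n - 1*(-5)) = -(n + 5) = -(5 + n) = -5 - n)
l(h, s) = -1/(5*(10 + h))
l(10, 7) + 24*P(-6) = -1/(50 + 5*10) + 24*(-5 - 1*(-6)) = -1/(50 + 50) + 24*(-5 + 6) = -1/100 + 24*1 = -1*1/100 + 24 = -1/100 + 24 = 2399/100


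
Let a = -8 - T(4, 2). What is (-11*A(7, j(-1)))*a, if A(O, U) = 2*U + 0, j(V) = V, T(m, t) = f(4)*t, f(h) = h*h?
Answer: -880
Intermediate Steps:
f(h) = h**2
T(m, t) = 16*t (T(m, t) = 4**2*t = 16*t)
A(O, U) = 2*U
a = -40 (a = -8 - 16*2 = -8 - 1*32 = -8 - 32 = -40)
(-11*A(7, j(-1)))*a = -22*(-1)*(-40) = -11*(-2)*(-40) = 22*(-40) = -880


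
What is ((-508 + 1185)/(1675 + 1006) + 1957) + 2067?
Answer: 10789021/2681 ≈ 4024.3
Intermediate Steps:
((-508 + 1185)/(1675 + 1006) + 1957) + 2067 = (677/2681 + 1957) + 2067 = 5247394/2681 + 2067 = 10789021/2681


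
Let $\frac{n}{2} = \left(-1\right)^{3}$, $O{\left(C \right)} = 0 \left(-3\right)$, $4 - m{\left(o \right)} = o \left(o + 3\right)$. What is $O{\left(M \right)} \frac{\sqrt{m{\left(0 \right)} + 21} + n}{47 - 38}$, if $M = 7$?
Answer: $0$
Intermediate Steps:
$m{\left(o \right)} = 4 - o \left(3 + o\right)$ ($m{\left(o \right)} = 4 - o \left(o + 3\right) = 4 - o \left(3 + o\right)$)
$O{\left(C \right)} = 0$
$n = -2$ ($n = 2 \left(-1\right)^{3} = 2 \left(-1\right) = -2$)
$O{\left(M \right)} \frac{\sqrt{m{\left(0 \right)} + 21} + n}{47 - 38} = 0 \frac{\sqrt{\left(4 - 0^{2} - 0\right) + 21} - 2}{47 - 38} = 0 \frac{\sqrt{\left(4 - 0 + 0\right) + 21} - 2}{9} = 0 \left(\sqrt{\left(4 + 0 + 0\right) + 21} - 2\right) \frac{1}{9} = 0 \left(\sqrt{4 + 21} - 2\right) \frac{1}{9} = 0 \left(\sqrt{25} - 2\right) \frac{1}{9} = 0 \left(5 - 2\right) \frac{1}{9} = 0 \cdot 3 \cdot \frac{1}{9} = 0 \cdot \frac{1}{3} = 0$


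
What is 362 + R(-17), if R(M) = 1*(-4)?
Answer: 358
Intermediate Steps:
R(M) = -4
362 + R(-17) = 362 - 4 = 358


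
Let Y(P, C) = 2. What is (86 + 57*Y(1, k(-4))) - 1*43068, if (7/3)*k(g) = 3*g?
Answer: -42868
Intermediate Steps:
k(g) = 9*g/7 (k(g) = 3*(3*g)/7 = 9*g/7)
(86 + 57*Y(1, k(-4))) - 1*43068 = (86 + 57*2) - 1*43068 = (86 + 114) - 43068 = 200 - 43068 = -42868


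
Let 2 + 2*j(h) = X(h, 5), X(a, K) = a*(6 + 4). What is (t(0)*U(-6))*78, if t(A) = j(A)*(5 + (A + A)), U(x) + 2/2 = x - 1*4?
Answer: 4290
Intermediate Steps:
X(a, K) = 10*a (X(a, K) = a*10 = 10*a)
j(h) = -1 + 5*h (j(h) = -1 + (10*h)/2 = -1 + 5*h)
U(x) = -5 + x (U(x) = -1 + (x - 1*4) = -1 + (x - 4) = -1 + (-4 + x) = -5 + x)
t(A) = (-1 + 5*A)*(5 + 2*A) (t(A) = (-1 + 5*A)*(5 + (A + A)) = (-1 + 5*A)*(5 + 2*A))
(t(0)*U(-6))*78 = (((-1 + 5*0)*(5 + 2*0))*(-5 - 6))*78 = (((-1 + 0)*(5 + 0))*(-11))*78 = (-1*5*(-11))*78 = -5*(-11)*78 = 55*78 = 4290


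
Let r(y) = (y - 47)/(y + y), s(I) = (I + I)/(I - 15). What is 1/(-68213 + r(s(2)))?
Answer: -8/545089 ≈ -1.4677e-5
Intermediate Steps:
s(I) = 2*I/(-15 + I) (s(I) = (2*I)/(-15 + I) = 2*I/(-15 + I))
r(y) = (-47 + y)/(2*y) (r(y) = (-47 + y)/((2*y)) = (-47 + y)*(1/(2*y)) = (-47 + y)/(2*y))
1/(-68213 + r(s(2))) = 1/(-68213 + (-47 + 2*2/(-15 + 2))/(2*((2*2/(-15 + 2))))) = 1/(-68213 + (-47 + 2*2/(-13))/(2*((2*2/(-13))))) = 1/(-68213 + (-47 + 2*2*(-1/13))/(2*((2*2*(-1/13))))) = 1/(-68213 + (-47 - 4/13)/(2*(-4/13))) = 1/(-68213 + (½)*(-13/4)*(-615/13)) = 1/(-68213 + 615/8) = 1/(-545089/8) = -8/545089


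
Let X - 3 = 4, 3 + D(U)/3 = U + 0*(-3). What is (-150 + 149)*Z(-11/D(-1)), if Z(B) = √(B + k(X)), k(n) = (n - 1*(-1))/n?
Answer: -√3633/42 ≈ -1.4351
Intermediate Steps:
D(U) = -9 + 3*U (D(U) = -9 + 3*(U + 0*(-3)) = -9 + 3*(U + 0) = -9 + 3*U)
X = 7 (X = 3 + 4 = 7)
k(n) = (1 + n)/n (k(n) = (n + 1)/n = (1 + n)/n)
Z(B) = √(8/7 + B) (Z(B) = √(B + (1 + 7)/7) = √(B + (⅐)*8) = √(B + 8/7) = √(8/7 + B))
(-150 + 149)*Z(-11/D(-1)) = (-150 + 149)*(√(56 + 49*(-11/(-9 + 3*(-1))))/7) = -√(56 + 49*(-11/(-9 - 3)))/7 = -√(56 + 49*(-11/(-12)))/7 = -√(56 + 49*(-11*(-1/12)))/7 = -√(56 + 49*(11/12))/7 = -√(56 + 539/12)/7 = -√(1211/12)/7 = -√3633/6/7 = -√3633/42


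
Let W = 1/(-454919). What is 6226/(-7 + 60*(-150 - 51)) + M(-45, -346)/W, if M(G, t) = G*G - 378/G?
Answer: -5073802138711/5485 ≈ -9.2503e+8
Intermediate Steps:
M(G, t) = G**2 - 378/G
W = -1/454919 ≈ -2.1982e-6
6226/(-7 + 60*(-150 - 51)) + M(-45, -346)/W = 6226/(-7 + 60*(-150 - 51)) + ((-378 + (-45)**3)/(-45))/(-1/454919) = 6226/(-7 + 60*(-201)) - (-378 - 91125)/45*(-454919) = 6226/(-7 - 12060) - 1/45*(-91503)*(-454919) = 6226/(-12067) + (10167/5)*(-454919) = 6226*(-1/12067) - 4625161473/5 = -566/1097 - 4625161473/5 = -5073802138711/5485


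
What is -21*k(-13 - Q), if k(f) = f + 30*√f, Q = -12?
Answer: 21 - 630*I ≈ 21.0 - 630.0*I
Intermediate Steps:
-21*k(-13 - Q) = -21*((-13 - 1*(-12)) + 30*√(-13 - 1*(-12))) = -21*((-13 + 12) + 30*√(-13 + 12)) = -21*(-1 + 30*√(-1)) = -21*(-1 + 30*I) = 21 - 630*I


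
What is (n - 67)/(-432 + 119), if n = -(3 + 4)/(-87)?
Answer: 5822/27231 ≈ 0.21380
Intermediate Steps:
n = 7/87 (n = -1*7*(-1/87) = -7*(-1/87) = 7/87 ≈ 0.080460)
(n - 67)/(-432 + 119) = (7/87 - 67)/(-432 + 119) = -5822/87/(-313) = -5822/87*(-1/313) = 5822/27231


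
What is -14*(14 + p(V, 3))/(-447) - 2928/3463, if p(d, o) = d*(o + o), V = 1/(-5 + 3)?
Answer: -775514/1547961 ≈ -0.50099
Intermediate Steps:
V = -1/2 (V = 1/(-2) = -1/2 ≈ -0.50000)
p(d, o) = 2*d*o (p(d, o) = d*(2*o) = 2*d*o)
-14*(14 + p(V, 3))/(-447) - 2928/3463 = -14*(14 + 2*(-1/2)*3)/(-447) - 2928/3463 = -14*(14 - 3)*(-1/447) - 2928*1/3463 = -14*11*(-1/447) - 2928/3463 = -154*(-1/447) - 2928/3463 = 154/447 - 2928/3463 = -775514/1547961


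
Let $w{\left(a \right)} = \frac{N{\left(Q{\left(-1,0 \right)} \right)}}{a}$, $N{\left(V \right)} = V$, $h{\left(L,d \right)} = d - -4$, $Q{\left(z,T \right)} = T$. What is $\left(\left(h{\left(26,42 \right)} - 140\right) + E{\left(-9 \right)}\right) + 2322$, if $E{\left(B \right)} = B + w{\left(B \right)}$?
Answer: $2219$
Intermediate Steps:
$h{\left(L,d \right)} = 4 + d$ ($h{\left(L,d \right)} = d + 4 = 4 + d$)
$w{\left(a \right)} = 0$ ($w{\left(a \right)} = \frac{0}{a} = 0$)
$E{\left(B \right)} = B$ ($E{\left(B \right)} = B + 0 = B$)
$\left(\left(h{\left(26,42 \right)} - 140\right) + E{\left(-9 \right)}\right) + 2322 = \left(\left(\left(4 + 42\right) - 140\right) - 9\right) + 2322 = \left(\left(46 - 140\right) - 9\right) + 2322 = \left(-94 - 9\right) + 2322 = -103 + 2322 = 2219$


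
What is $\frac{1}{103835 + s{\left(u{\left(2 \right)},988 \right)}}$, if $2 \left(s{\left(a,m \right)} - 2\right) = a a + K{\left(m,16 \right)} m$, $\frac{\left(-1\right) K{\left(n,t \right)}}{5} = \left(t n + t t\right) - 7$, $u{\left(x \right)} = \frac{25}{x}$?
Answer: $- \frac{8}{316454999} \approx -2.528 \cdot 10^{-8}$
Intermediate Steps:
$K{\left(n,t \right)} = 35 - 5 t^{2} - 5 n t$ ($K{\left(n,t \right)} = - 5 \left(\left(t n + t t\right) - 7\right) = - 5 \left(\left(n t + t^{2}\right) - 7\right) = - 5 \left(\left(t^{2} + n t\right) - 7\right) = - 5 \left(-7 + t^{2} + n t\right) = 35 - 5 t^{2} - 5 n t$)
$s{\left(a,m \right)} = 2 + \frac{a^{2}}{2} + \frac{m \left(-1245 - 80 m\right)}{2}$ ($s{\left(a,m \right)} = 2 + \frac{a a + \left(35 - 5 \cdot 16^{2} - 5 m 16\right) m}{2} = 2 + \frac{a^{2} + \left(35 - 1280 - 80 m\right) m}{2} = 2 + \frac{a^{2} + \left(-1245 - 80 m\right) m}{2} = 2 + \frac{a^{2} + m \left(-1245 - 80 m\right)}{2} = 2 + \left(\frac{a^{2}}{2} + \frac{m \left(-1245 - 80 m\right)}{2}\right) = 2 + \frac{a^{2}}{2} + \frac{m \left(-1245 - 80 m\right)}{2}$)
$\frac{1}{103835 + s{\left(u{\left(2 \right)},988 \right)}} = \frac{1}{103835 + \left(2 + \frac{\left(\frac{25}{2}\right)^{2}}{2} - 2470 \left(249 + 16 \cdot 988\right)\right)} = \frac{1}{103835 + \left(2 + \frac{\left(25 \cdot \frac{1}{2}\right)^{2}}{2} - 2470 \left(249 + 15808\right)\right)} = \frac{1}{103835 + \left(2 + \frac{\left(\frac{25}{2}\right)^{2}}{2} - 2470 \cdot 16057\right)} = \frac{1}{103835 + \left(2 + \frac{1}{2} \cdot \frac{625}{4} - 39660790\right)} = \frac{1}{103835 + \left(2 + \frac{625}{8} - 39660790\right)} = \frac{1}{103835 - \frac{317285679}{8}} = \frac{1}{- \frac{316454999}{8}} = - \frac{8}{316454999}$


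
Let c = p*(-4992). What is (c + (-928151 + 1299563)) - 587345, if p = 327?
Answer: -1848317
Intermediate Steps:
c = -1632384 (c = 327*(-4992) = -1632384)
(c + (-928151 + 1299563)) - 587345 = (-1632384 + (-928151 + 1299563)) - 587345 = (-1632384 + 371412) - 587345 = -1260972 - 587345 = -1848317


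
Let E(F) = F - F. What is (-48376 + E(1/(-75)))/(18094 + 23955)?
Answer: -48376/42049 ≈ -1.1505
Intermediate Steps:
E(F) = 0
(-48376 + E(1/(-75)))/(18094 + 23955) = (-48376 + 0)/(18094 + 23955) = -48376/42049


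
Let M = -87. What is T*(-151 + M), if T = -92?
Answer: 21896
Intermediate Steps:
T*(-151 + M) = -92*(-151 - 87) = -92*(-238) = 21896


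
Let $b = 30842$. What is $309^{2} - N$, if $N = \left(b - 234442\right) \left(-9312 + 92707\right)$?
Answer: $16979317481$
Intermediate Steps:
$N = -16979222000$ ($N = \left(30842 - 234442\right) \left(-9312 + 92707\right) = \left(-203600\right) 83395 = -16979222000$)
$309^{2} - N = 309^{2} - -16979222000 = 95481 + 16979222000 = 16979317481$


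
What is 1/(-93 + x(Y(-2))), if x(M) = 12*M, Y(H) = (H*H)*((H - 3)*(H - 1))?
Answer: 1/627 ≈ 0.0015949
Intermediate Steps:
Y(H) = H²*(-1 + H)*(-3 + H) (Y(H) = H²*((-3 + H)*(-1 + H)) = H²*((-1 + H)*(-3 + H)) = H²*(-1 + H)*(-3 + H))
1/(-93 + x(Y(-2))) = 1/(-93 + 12*((-2)²*(3 + (-2)² - 4*(-2)))) = 1/(-93 + 12*(4*(3 + 4 + 8))) = 1/(-93 + 12*(4*15)) = 1/(-93 + 12*60) = 1/(-93 + 720) = 1/627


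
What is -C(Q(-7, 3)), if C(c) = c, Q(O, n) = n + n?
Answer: -6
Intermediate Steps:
Q(O, n) = 2*n
-C(Q(-7, 3)) = -2*3 = -1*6 = -6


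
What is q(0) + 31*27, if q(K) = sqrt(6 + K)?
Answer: 837 + sqrt(6) ≈ 839.45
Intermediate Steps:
q(0) + 31*27 = sqrt(6 + 0) + 31*27 = sqrt(6) + 837 = 837 + sqrt(6)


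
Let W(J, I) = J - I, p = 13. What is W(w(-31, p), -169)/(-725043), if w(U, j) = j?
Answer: -182/725043 ≈ -0.00025102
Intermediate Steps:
W(w(-31, p), -169)/(-725043) = (13 - 1*(-169))/(-725043) = (13 + 169)*(-1/725043) = 182*(-1/725043) = -182/725043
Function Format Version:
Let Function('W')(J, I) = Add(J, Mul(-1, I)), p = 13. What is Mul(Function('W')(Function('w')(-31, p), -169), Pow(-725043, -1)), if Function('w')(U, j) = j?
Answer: Rational(-182, 725043) ≈ -0.00025102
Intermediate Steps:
Mul(Function('W')(Function('w')(-31, p), -169), Pow(-725043, -1)) = Mul(Add(13, Mul(-1, -169)), Pow(-725043, -1)) = Mul(Add(13, 169), Rational(-1, 725043)) = Mul(182, Rational(-1, 725043)) = Rational(-182, 725043)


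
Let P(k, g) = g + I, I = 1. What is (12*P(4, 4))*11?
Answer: 660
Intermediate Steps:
P(k, g) = 1 + g (P(k, g) = g + 1 = 1 + g)
(12*P(4, 4))*11 = (12*(1 + 4))*11 = (12*5)*11 = 60*11 = 660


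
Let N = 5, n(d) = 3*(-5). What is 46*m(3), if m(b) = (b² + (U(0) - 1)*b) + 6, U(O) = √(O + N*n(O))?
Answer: 552 + 690*I*√3 ≈ 552.0 + 1195.1*I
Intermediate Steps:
n(d) = -15
U(O) = √(-75 + O) (U(O) = √(O + 5*(-15)) = √(O - 75) = √(-75 + O))
m(b) = 6 + b² + b*(-1 + 5*I*√3) (m(b) = (b² + (√(-75 + 0) - 1)*b) + 6 = (b² + (√(-75) - 1)*b) + 6 = (b² + (5*I*√3 - 1)*b) + 6 = (b² + (-1 + 5*I*√3)*b) + 6 = (b² + b*(-1 + 5*I*√3)) + 6 = 6 + b² + b*(-1 + 5*I*√3))
46*m(3) = 46*(6 + 3² - 1*3 + 5*I*3*√3) = 46*(6 + 9 - 3 + 15*I*√3) = 46*(12 + 15*I*√3) = 552 + 690*I*√3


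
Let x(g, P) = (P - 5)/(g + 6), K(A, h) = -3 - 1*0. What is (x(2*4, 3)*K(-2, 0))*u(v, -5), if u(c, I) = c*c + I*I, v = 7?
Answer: 222/7 ≈ 31.714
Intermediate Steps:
K(A, h) = -3 (K(A, h) = -3 + 0 = -3)
x(g, P) = (-5 + P)/(6 + g)
u(c, I) = I**2 + c**2 (u(c, I) = c**2 + I**2 = I**2 + c**2)
(x(2*4, 3)*K(-2, 0))*u(v, -5) = (((-5 + 3)/(6 + 2*4))*(-3))*((-5)**2 + 7**2) = ((-2/(6 + 8))*(-3))*(25 + 49) = ((-2/14)*(-3))*74 = (((1/14)*(-2))*(-3))*74 = -1/7*(-3)*74 = (3/7)*74 = 222/7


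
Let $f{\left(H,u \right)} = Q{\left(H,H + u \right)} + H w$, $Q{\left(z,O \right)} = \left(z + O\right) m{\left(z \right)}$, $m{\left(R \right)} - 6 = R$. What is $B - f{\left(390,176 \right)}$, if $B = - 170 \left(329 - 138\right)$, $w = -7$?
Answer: $-408316$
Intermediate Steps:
$m{\left(R \right)} = 6 + R$
$B = -32470$ ($B = \left(-170\right) 191 = -32470$)
$Q{\left(z,O \right)} = \left(6 + z\right) \left(O + z\right)$ ($Q{\left(z,O \right)} = \left(z + O\right) \left(6 + z\right) = \left(O + z\right) \left(6 + z\right) = \left(6 + z\right) \left(O + z\right)$)
$f{\left(H,u \right)} = - 7 H + \left(6 + H\right) \left(u + 2 H\right)$ ($f{\left(H,u \right)} = \left(6 + H\right) \left(\left(H + u\right) + H\right) + H \left(-7\right) = \left(6 + H\right) \left(u + 2 H\right) - 7 H = - 7 H + \left(6 + H\right) \left(u + 2 H\right)$)
$B - f{\left(390,176 \right)} = -32470 - \left(\left(-7\right) 390 + \left(6 + 390\right) \left(176 + 2 \cdot 390\right)\right) = -32470 - \left(-2730 + 396 \left(176 + 780\right)\right) = -32470 - \left(-2730 + 396 \cdot 956\right) = -32470 - \left(-2730 + 378576\right) = -32470 - 375846 = -408316$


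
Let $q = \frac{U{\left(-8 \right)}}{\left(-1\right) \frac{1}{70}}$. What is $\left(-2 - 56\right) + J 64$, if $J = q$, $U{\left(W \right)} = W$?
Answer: $35782$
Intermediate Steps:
$q = 560$ ($q = - \frac{8}{\left(-1\right) \frac{1}{70}} = - \frac{8}{- \frac{1}{70}} = \left(-8\right) \left(-70\right) = 560$)
$J = 560$
$\left(-2 - 56\right) + J 64 = \left(-2 - 56\right) + 560 \cdot 64 = \left(-2 - 56\right) + 35840 = -58 + 35840 = 35782$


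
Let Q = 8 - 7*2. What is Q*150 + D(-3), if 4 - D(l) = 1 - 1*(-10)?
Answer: -907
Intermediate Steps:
Q = -6 (Q = 8 - 14 = -6)
D(l) = -7 (D(l) = 4 - (1 - 1*(-10)) = 4 - (1 + 10) = 4 - 1*11 = 4 - 11 = -7)
Q*150 + D(-3) = -6*150 - 7 = -900 - 7 = -907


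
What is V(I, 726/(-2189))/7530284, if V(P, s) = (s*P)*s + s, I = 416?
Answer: 899481/149103388342 ≈ 6.0326e-6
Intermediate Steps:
V(P, s) = s + P*s**2 (V(P, s) = (P*s)*s + s = P*s**2 + s = s + P*s**2)
V(I, 726/(-2189))/7530284 = ((726/(-2189))*(1 + 416*(726/(-2189))))/7530284 = ((726*(-1/2189))*(1 + 416*(726*(-1/2189))))*(1/7530284) = -66*(1 + 416*(-66/199))/199*(1/7530284) = -66*(1 - 27456/199)/199*(1/7530284) = -66/199*(-27257/199)*(1/7530284) = (1798962/39601)*(1/7530284) = 899481/149103388342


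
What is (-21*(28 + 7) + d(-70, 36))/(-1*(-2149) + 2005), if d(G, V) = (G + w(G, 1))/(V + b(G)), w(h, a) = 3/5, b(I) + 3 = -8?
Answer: -46111/259625 ≈ -0.17761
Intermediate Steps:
b(I) = -11 (b(I) = -3 - 8 = -11)
w(h, a) = ⅗ (w(h, a) = 3*(⅕) = ⅗)
d(G, V) = (⅗ + G)/(-11 + V) (d(G, V) = (G + ⅗)/(V - 11) = (⅗ + G)/(-11 + V))
(-21*(28 + 7) + d(-70, 36))/(-1*(-2149) + 2005) = (-21*(28 + 7) + (⅗ - 70)/(-11 + 36))/(-1*(-2149) + 2005) = (-21*35 - 347/5/25)/(2149 + 2005) = (-735 + (1/25)*(-347/5))/4154 = (-735 - 347/125)*(1/4154) = -92222/125*1/4154 = -46111/259625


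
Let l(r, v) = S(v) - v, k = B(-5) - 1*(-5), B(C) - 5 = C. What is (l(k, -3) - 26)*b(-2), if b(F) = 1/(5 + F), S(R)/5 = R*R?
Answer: 22/3 ≈ 7.3333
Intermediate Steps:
S(R) = 5*R**2 (S(R) = 5*(R*R) = 5*R**2)
B(C) = 5 + C
k = 5 (k = (5 - 5) - 1*(-5) = 0 + 5 = 5)
l(r, v) = -v + 5*v**2 (l(r, v) = 5*v**2 - v = -v + 5*v**2)
(l(k, -3) - 26)*b(-2) = (-3*(-1 + 5*(-3)) - 26)/(5 - 2) = (-3*(-1 - 15) - 26)/3 = (-3*(-16) - 26)*(1/3) = (48 - 26)*(1/3) = 22*(1/3) = 22/3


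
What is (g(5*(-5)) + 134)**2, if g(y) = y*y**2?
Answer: 239971081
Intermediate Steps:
g(y) = y**3
(g(5*(-5)) + 134)**2 = ((5*(-5))**3 + 134)**2 = ((-25)**3 + 134)**2 = (-15625 + 134)**2 = (-15491)**2 = 239971081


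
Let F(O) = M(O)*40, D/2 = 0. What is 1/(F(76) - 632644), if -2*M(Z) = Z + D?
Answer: -1/634164 ≈ -1.5769e-6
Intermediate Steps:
D = 0 (D = 2*0 = 0)
M(Z) = -Z/2 (M(Z) = -(Z + 0)/2 = -Z/2)
F(O) = -20*O (F(O) = -O/2*40 = -20*O)
1/(F(76) - 632644) = 1/(-20*76 - 632644) = 1/(-1520 - 632644) = 1/(-634164) = -1/634164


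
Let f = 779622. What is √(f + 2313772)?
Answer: √3093394 ≈ 1758.8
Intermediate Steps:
√(f + 2313772) = √(779622 + 2313772) = √3093394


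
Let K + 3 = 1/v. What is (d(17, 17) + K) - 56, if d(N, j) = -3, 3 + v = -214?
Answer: -13455/217 ≈ -62.005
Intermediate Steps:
v = -217 (v = -3 - 214 = -217)
K = -652/217 (K = -3 + 1/(-217) = -3 - 1/217 = -652/217 ≈ -3.0046)
(d(17, 17) + K) - 56 = (-3 - 652/217) - 56 = -1303/217 - 56 = -13455/217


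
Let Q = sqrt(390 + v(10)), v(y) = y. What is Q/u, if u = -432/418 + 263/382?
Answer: -319352/5509 ≈ -57.969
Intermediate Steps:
Q = 20 (Q = sqrt(390 + 10) = sqrt(400) = 20)
u = -27545/79838 (u = -432*1/418 + 263*(1/382) = -216/209 + 263/382 = -27545/79838 ≈ -0.34501)
Q/u = 20/(-27545/79838) = 20*(-79838/27545) = -319352/5509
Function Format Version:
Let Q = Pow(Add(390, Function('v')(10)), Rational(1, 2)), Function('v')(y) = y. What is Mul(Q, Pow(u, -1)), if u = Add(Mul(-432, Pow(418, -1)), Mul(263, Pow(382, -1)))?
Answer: Rational(-319352, 5509) ≈ -57.969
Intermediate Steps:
Q = 20 (Q = Pow(Add(390, 10), Rational(1, 2)) = Pow(400, Rational(1, 2)) = 20)
u = Rational(-27545, 79838) (u = Add(Mul(-432, Rational(1, 418)), Mul(263, Rational(1, 382))) = Add(Rational(-216, 209), Rational(263, 382)) = Rational(-27545, 79838) ≈ -0.34501)
Mul(Q, Pow(u, -1)) = Mul(20, Pow(Rational(-27545, 79838), -1)) = Mul(20, Rational(-79838, 27545)) = Rational(-319352, 5509)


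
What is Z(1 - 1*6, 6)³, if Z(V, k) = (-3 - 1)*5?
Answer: -8000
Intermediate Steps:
Z(V, k) = -20 (Z(V, k) = -4*5 = -20)
Z(1 - 1*6, 6)³ = (-20)³ = -8000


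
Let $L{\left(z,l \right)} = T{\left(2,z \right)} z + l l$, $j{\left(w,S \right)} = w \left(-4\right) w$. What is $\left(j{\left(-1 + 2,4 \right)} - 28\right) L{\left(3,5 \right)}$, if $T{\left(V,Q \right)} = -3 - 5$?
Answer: $-32$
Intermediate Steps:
$j{\left(w,S \right)} = - 4 w^{2}$ ($j{\left(w,S \right)} = - 4 w w = - 4 w^{2}$)
$T{\left(V,Q \right)} = -8$
$L{\left(z,l \right)} = l^{2} - 8 z$ ($L{\left(z,l \right)} = - 8 z + l l = - 8 z + l^{2} = l^{2} - 8 z$)
$\left(j{\left(-1 + 2,4 \right)} - 28\right) L{\left(3,5 \right)} = \left(- 4 \left(-1 + 2\right)^{2} - 28\right) \left(5^{2} - 24\right) = \left(- 4 \cdot 1^{2} - 28\right) \left(25 - 24\right) = \left(\left(-4\right) 1 - 28\right) 1 = \left(-4 - 28\right) 1 = \left(-32\right) 1 = -32$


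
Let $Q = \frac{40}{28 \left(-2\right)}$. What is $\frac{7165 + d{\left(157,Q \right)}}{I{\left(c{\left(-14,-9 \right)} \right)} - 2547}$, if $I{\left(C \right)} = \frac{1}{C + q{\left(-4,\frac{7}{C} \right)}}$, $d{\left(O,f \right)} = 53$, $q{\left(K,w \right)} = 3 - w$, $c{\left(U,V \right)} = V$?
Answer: $- \frac{18847}{6651} \approx -2.8337$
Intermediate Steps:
$Q = - \frac{5}{7}$ ($Q = \frac{40}{-56} = 40 \left(- \frac{1}{56}\right) = - \frac{5}{7} \approx -0.71429$)
$I{\left(C \right)} = \frac{1}{3 + C - \frac{7}{C}}$ ($I{\left(C \right)} = \frac{1}{C + \left(3 - \frac{7}{C}\right)} = \frac{1}{3 + C - \frac{7}{C}}$)
$\frac{7165 + d{\left(157,Q \right)}}{I{\left(c{\left(-14,-9 \right)} \right)} - 2547} = \frac{7165 + 53}{- \frac{9}{-7 - 9 \left(3 - 9\right)} - 2547} = \frac{7218}{- \frac{9}{-7 - -54} - 2547} = \frac{7218}{- \frac{9}{-7 + 54} - 2547} = \frac{7218}{- \frac{9}{47} - 2547} = \frac{7218}{- \frac{119718}{47}} = 7218 \left(- \frac{47}{119718}\right) = - \frac{18847}{6651}$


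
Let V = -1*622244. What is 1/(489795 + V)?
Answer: -1/132449 ≈ -7.5501e-6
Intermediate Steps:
V = -622244
1/(489795 + V) = 1/(489795 - 622244) = 1/(-132449) = -1/132449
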